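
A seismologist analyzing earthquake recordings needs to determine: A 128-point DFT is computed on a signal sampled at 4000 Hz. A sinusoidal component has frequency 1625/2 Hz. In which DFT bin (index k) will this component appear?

DFT frequency resolution = f_s/N = 4000/128 = 125/4 Hz
Bin index k = f_signal / resolution = 1625/2 / 125/4 = 26
The signal frequency 1625/2 Hz falls in DFT bin k = 26.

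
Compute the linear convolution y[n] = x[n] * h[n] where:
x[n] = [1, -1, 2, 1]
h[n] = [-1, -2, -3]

y[n] = sum_k x[k]*h[n-k]. Output length = len(x) + len(h) - 1 = 4 + 3 - 1 = 6.
y[0] = 1*-1 = -1
y[1] = -1*-1 + 1*-2 = -1
y[2] = 2*-1 + -1*-2 + 1*-3 = -3
y[3] = 1*-1 + 2*-2 + -1*-3 = -2
y[4] = 1*-2 + 2*-3 = -8
y[5] = 1*-3 = -3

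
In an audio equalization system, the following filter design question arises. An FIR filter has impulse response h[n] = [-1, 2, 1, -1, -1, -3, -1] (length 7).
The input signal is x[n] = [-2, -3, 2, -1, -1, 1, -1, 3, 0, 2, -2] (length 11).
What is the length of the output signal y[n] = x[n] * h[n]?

For linear convolution, the output length is:
len(y) = len(x) + len(h) - 1 = 11 + 7 - 1 = 17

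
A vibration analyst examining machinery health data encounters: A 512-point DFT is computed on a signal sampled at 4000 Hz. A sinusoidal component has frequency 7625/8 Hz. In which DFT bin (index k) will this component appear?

DFT frequency resolution = f_s/N = 4000/512 = 125/16 Hz
Bin index k = f_signal / resolution = 7625/8 / 125/16 = 122
The signal frequency 7625/8 Hz falls in DFT bin k = 122.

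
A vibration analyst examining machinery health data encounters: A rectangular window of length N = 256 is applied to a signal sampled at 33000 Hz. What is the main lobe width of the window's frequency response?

For a rectangular window of length N,
the main lobe width in frequency is 2*f_s/N.
= 2*33000/256 = 4125/16 Hz
This determines the minimum frequency separation for resolving two sinusoids.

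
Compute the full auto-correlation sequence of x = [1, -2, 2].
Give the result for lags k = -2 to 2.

r_xx[k] = sum_m x[m]*x[m+k], indexed from 0, for k = -2 to 2:
  r_xx[-2] = x[2]*x[0] = 2
  r_xx[-1] = x[1]*x[0] + x[2]*x[1] = -6
  r_xx[0] = x[0]*x[0] + x[1]*x[1] + x[2]*x[2] = 9
  r_xx[1] = x[0]*x[1] + x[1]*x[2] = -6
  r_xx[2] = x[0]*x[2] = 2
r_xx = [2, -6, 9, -6, 2]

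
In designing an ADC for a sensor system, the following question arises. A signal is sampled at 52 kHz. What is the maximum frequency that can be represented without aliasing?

The maximum frequency that can be represented without aliasing
is the Nyquist frequency: f_max = f_s / 2 = 52 kHz / 2 = 26 kHz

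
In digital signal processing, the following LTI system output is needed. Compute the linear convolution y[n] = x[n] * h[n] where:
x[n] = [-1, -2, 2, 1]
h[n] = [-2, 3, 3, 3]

y[n] = sum_k x[k]*h[n-k]. Output length = len(x) + len(h) - 1 = 4 + 4 - 1 = 7.
y[0] = -1*-2 = 2
y[1] = -2*-2 + -1*3 = 1
y[2] = 2*-2 + -2*3 + -1*3 = -13
y[3] = 1*-2 + 2*3 + -2*3 + -1*3 = -5
y[4] = 1*3 + 2*3 + -2*3 = 3
y[5] = 1*3 + 2*3 = 9
y[6] = 1*3 = 3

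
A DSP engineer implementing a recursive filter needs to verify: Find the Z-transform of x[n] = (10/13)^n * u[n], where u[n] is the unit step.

The Z-transform of a^n * u[n] is z/(z-a) for |z| > |a|.
Here a = 10/13, so X(z) = z/(z - (10/13)) = 13z/(13z - 10)
ROC: |z| > 10/13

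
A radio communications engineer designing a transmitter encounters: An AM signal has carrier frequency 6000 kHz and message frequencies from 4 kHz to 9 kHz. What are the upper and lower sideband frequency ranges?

Upper sideband (USB) = fc + [fm_low, fm_high] = 6000 + [4, 9] = [6004, 6009] kHz
Lower sideband (LSB) = fc - [fm_high, fm_low] = 6000 - [9, 4] = [5991, 5996] kHz
Total occupied spectrum: 5991 kHz to 6009 kHz (plus carrier at 6000 kHz)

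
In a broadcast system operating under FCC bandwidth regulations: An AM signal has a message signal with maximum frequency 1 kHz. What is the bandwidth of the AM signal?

In AM (double-sideband), the bandwidth is twice the message frequency.
BW = 2 * f_m = 2 * 1 kHz = 2 kHz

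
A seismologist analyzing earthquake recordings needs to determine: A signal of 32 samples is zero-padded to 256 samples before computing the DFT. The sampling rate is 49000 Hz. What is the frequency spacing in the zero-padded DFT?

Original DFT: N = 32, resolution = f_s/N = 49000/32 = 6125/4 Hz
Zero-padded DFT: N = 256, resolution = f_s/N = 49000/256 = 6125/32 Hz
Zero-padding interpolates the spectrum (finer frequency grid)
but does NOT improve the true spectral resolution (ability to resolve close frequencies).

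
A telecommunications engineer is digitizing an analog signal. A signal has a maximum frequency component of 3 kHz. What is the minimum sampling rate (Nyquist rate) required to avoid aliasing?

By the Nyquist-Shannon sampling theorem,
the minimum sampling rate (Nyquist rate) must be at least 2 * f_max.
Nyquist rate = 2 * 3 kHz = 6 kHz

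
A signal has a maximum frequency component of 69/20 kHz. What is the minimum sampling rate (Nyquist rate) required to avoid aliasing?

By the Nyquist-Shannon sampling theorem,
the minimum sampling rate (Nyquist rate) must be at least 2 * f_max.
Nyquist rate = 2 * 69/20 kHz = 69/10 kHz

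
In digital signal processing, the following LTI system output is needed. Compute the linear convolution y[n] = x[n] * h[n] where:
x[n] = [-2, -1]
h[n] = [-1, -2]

y[n] = sum_k x[k]*h[n-k]. Output length = len(x) + len(h) - 1 = 2 + 2 - 1 = 3.
y[0] = -2*-1 = 2
y[1] = -1*-1 + -2*-2 = 5
y[2] = -1*-2 = 2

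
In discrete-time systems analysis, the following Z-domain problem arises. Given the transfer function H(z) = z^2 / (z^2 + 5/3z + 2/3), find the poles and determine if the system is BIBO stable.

Poles are roots of the denominator: z^2 + 5/3z + 2/3 = 0.
Quadratic formula: z = [-(5/3) +/- sqrt((5/3)^2 - 4*(2/3))] / 2
Discriminant = 25/9 - 8/3 = 1/9; sqrt = 1/3.
z = (-5/3 +/- 1/3) / 2 => z = -2/3 or z = -1.
|p1| = 1, |p2| = 2/3.
For BIBO stability, all poles must lie inside the unit circle (|p| < 1).
System is UNSTABLE since at least one |p| >= 1.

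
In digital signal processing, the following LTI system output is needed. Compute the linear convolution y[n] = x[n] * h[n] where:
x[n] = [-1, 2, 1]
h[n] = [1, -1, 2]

y[n] = sum_k x[k]*h[n-k]. Output length = len(x) + len(h) - 1 = 3 + 3 - 1 = 5.
y[0] = -1*1 = -1
y[1] = 2*1 + -1*-1 = 3
y[2] = 1*1 + 2*-1 + -1*2 = -3
y[3] = 1*-1 + 2*2 = 3
y[4] = 1*2 = 2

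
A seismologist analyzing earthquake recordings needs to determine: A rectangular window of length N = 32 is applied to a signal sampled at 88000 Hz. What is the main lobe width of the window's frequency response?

For a rectangular window of length N,
the main lobe width in frequency is 2*f_s/N.
= 2*88000/32 = 5500 Hz
This determines the minimum frequency separation for resolving two sinusoids.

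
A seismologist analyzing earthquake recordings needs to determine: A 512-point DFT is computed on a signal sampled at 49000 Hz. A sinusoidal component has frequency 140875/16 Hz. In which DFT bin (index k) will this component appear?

DFT frequency resolution = f_s/N = 49000/512 = 6125/64 Hz
Bin index k = f_signal / resolution = 140875/16 / 6125/64 = 92
The signal frequency 140875/16 Hz falls in DFT bin k = 92.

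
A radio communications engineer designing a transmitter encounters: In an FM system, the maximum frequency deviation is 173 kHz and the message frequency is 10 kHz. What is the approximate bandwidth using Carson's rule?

Carson's rule: BW = 2*(delta_f + f_m)
= 2*(173 + 10) kHz = 366 kHz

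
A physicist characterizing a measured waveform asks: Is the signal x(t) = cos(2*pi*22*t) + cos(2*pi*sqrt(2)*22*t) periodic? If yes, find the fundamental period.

f1 = 22 Hz, f2 = 22*sqrt(2) Hz
Ratio f2/f1 = sqrt(2), which is irrational.
Since the frequency ratio is irrational, no common period exists.
The signal is not periodic.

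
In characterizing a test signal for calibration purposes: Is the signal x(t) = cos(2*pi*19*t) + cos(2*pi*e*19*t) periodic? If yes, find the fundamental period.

f1 = 19 Hz, f2 = 19*e Hz
Ratio f2/f1 = e, which is irrational.
Since the frequency ratio is irrational, no common period exists.
The signal is not periodic.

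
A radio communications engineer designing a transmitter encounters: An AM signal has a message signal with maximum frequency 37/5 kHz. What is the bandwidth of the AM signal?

In AM (double-sideband), the bandwidth is twice the message frequency.
BW = 2 * f_m = 2 * 37/5 kHz = 74/5 kHz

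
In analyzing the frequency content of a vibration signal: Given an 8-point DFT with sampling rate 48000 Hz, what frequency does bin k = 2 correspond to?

The frequency of DFT bin k is: f_k = k * f_s / N
f_2 = 2 * 48000 / 8 = 12000 Hz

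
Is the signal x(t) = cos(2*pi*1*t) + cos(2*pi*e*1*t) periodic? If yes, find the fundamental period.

f1 = 1 Hz, f2 = 1*e Hz
Ratio f2/f1 = e, which is irrational.
Since the frequency ratio is irrational, no common period exists.
The signal is not periodic.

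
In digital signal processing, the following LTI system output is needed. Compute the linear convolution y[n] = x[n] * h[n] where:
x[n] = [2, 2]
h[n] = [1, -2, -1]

y[n] = sum_k x[k]*h[n-k]. Output length = len(x) + len(h) - 1 = 2 + 3 - 1 = 4.
y[0] = 2*1 = 2
y[1] = 2*1 + 2*-2 = -2
y[2] = 2*-2 + 2*-1 = -6
y[3] = 2*-1 = -2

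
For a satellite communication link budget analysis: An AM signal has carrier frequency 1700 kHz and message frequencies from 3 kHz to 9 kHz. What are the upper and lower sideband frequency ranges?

Upper sideband (USB) = fc + [fm_low, fm_high] = 1700 + [3, 9] = [1703, 1709] kHz
Lower sideband (LSB) = fc - [fm_high, fm_low] = 1700 - [9, 3] = [1691, 1697] kHz
Total occupied spectrum: 1691 kHz to 1709 kHz (plus carrier at 1700 kHz)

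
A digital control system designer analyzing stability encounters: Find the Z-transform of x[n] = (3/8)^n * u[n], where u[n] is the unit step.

The Z-transform of a^n * u[n] is z/(z-a) for |z| > |a|.
Here a = 3/8, so X(z) = z/(z - (3/8)) = 8z/(8z - 3)
ROC: |z| > 3/8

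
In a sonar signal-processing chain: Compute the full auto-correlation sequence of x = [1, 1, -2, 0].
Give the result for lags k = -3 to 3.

r_xx[k] = sum_m x[m]*x[m+k], indexed from 0, for k = -3 to 3:
  r_xx[-3] = x[3]*x[0] = 0
  r_xx[-2] = x[2]*x[0] + x[3]*x[1] = -2
  r_xx[-1] = x[1]*x[0] + x[2]*x[1] + x[3]*x[2] = -1
  r_xx[0] = x[0]*x[0] + x[1]*x[1] + x[2]*x[2] + x[3]*x[3] = 6
  r_xx[1] = x[0]*x[1] + x[1]*x[2] + x[2]*x[3] = -1
  r_xx[2] = x[0]*x[2] + x[1]*x[3] = -2
  r_xx[3] = x[0]*x[3] = 0
r_xx = [0, -2, -1, 6, -1, -2, 0]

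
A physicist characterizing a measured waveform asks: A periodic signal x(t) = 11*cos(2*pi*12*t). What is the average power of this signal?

Average power of A*cos(wt) is A^2/2.
P = 11^2 / 2 = 121/2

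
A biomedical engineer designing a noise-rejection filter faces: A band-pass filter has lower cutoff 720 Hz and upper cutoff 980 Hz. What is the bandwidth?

Bandwidth = f_high - f_low
= 980 Hz - 720 Hz = 260 Hz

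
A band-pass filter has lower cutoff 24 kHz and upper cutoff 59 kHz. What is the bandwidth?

Bandwidth = f_high - f_low
= 59 kHz - 24 kHz = 35 kHz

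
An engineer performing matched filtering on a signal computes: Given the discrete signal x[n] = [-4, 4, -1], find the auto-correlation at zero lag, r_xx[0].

The auto-correlation at zero lag r_xx[0] equals the signal energy.
r_xx[0] = sum of x[n]^2 = (-4)^2 + 4^2 + (-1)^2
= 16 + 16 + 1 = 33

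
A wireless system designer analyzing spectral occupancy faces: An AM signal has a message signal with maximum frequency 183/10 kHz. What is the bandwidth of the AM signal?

In AM (double-sideband), the bandwidth is twice the message frequency.
BW = 2 * f_m = 2 * 183/10 kHz = 183/5 kHz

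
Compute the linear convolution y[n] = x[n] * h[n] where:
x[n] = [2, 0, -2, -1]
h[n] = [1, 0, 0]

y[n] = sum_k x[k]*h[n-k]. Output length = len(x) + len(h) - 1 = 4 + 3 - 1 = 6.
y[0] = 2*1 = 2
y[1] = 0*1 + 2*0 = 0
y[2] = -2*1 + 0*0 + 2*0 = -2
y[3] = -1*1 + -2*0 + 0*0 = -1
y[4] = -1*0 + -2*0 = 0
y[5] = -1*0 = 0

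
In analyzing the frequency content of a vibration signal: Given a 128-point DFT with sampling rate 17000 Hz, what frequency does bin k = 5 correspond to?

The frequency of DFT bin k is: f_k = k * f_s / N
f_5 = 5 * 17000 / 128 = 10625/16 Hz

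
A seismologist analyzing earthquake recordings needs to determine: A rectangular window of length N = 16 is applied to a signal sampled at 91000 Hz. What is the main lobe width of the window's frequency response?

For a rectangular window of length N,
the main lobe width in frequency is 2*f_s/N.
= 2*91000/16 = 11375 Hz
This determines the minimum frequency separation for resolving two sinusoids.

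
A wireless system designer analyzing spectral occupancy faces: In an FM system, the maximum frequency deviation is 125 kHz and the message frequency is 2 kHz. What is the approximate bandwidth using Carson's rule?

Carson's rule: BW = 2*(delta_f + f_m)
= 2*(125 + 2) kHz = 254 kHz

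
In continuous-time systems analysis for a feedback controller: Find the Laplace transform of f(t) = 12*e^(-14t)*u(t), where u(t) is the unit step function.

Standard Laplace transform pair:
e^(-at)*u(t) <-> 1/(s+a)
With a = 14: L{12*e^(-14t)*u(t)} = 12/(s+14), ROC: Re(s) > -14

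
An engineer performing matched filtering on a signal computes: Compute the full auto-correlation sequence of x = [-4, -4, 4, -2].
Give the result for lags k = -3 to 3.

r_xx[k] = sum_m x[m]*x[m+k], indexed from 0, for k = -3 to 3:
  r_xx[-3] = x[3]*x[0] = 8
  r_xx[-2] = x[2]*x[0] + x[3]*x[1] = -8
  r_xx[-1] = x[1]*x[0] + x[2]*x[1] + x[3]*x[2] = -8
  r_xx[0] = x[0]*x[0] + x[1]*x[1] + x[2]*x[2] + x[3]*x[3] = 52
  r_xx[1] = x[0]*x[1] + x[1]*x[2] + x[2]*x[3] = -8
  r_xx[2] = x[0]*x[2] + x[1]*x[3] = -8
  r_xx[3] = x[0]*x[3] = 8
r_xx = [8, -8, -8, 52, -8, -8, 8]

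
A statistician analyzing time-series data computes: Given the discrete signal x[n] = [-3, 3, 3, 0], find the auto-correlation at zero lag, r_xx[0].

The auto-correlation at zero lag r_xx[0] equals the signal energy.
r_xx[0] = sum of x[n]^2 = (-3)^2 + 3^2 + 3^2 + 0^2
= 9 + 9 + 9 + 0 = 27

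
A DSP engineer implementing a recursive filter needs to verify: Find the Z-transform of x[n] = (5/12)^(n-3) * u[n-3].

Time-shifting property: if X(z) = Z{x[n]}, then Z{x[n-d]} = z^(-d) * X(z)
X(z) = z/(z - 5/12) for x[n] = (5/12)^n * u[n]
Z{x[n-3]} = z^(-3) * z/(z - 5/12) = z^(-2)/(z - 5/12)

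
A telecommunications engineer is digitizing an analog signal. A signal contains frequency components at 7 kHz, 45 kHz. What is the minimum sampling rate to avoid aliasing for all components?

The highest frequency component is f_max = 45 kHz.
Nyquist rate = 2 * f_max = 2 * 45 kHz = 90 kHz.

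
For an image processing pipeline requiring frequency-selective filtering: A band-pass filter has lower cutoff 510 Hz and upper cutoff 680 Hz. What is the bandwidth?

Bandwidth = f_high - f_low
= 680 Hz - 510 Hz = 170 Hz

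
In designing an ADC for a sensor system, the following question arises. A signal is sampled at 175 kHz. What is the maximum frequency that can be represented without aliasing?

The maximum frequency that can be represented without aliasing
is the Nyquist frequency: f_max = f_s / 2 = 175 kHz / 2 = 175/2 kHz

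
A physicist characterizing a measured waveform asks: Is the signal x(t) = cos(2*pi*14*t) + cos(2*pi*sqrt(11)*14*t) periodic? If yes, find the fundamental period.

f1 = 14 Hz, f2 = 14*sqrt(11) Hz
Ratio f2/f1 = sqrt(11), which is irrational.
Since the frequency ratio is irrational, no common period exists.
The signal is not periodic.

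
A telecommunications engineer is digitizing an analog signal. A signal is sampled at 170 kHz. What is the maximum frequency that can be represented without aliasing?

The maximum frequency that can be represented without aliasing
is the Nyquist frequency: f_max = f_s / 2 = 170 kHz / 2 = 85 kHz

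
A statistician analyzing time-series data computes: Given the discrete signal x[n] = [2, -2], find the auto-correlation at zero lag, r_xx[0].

The auto-correlation at zero lag r_xx[0] equals the signal energy.
r_xx[0] = sum of x[n]^2 = 2^2 + (-2)^2
= 4 + 4 = 8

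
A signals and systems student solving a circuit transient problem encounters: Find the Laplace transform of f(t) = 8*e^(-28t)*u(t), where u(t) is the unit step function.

Standard Laplace transform pair:
e^(-at)*u(t) <-> 1/(s+a)
With a = 28: L{8*e^(-28t)*u(t)} = 8/(s+28), ROC: Re(s) > -28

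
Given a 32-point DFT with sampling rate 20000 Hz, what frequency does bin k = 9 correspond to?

The frequency of DFT bin k is: f_k = k * f_s / N
f_9 = 9 * 20000 / 32 = 5625 Hz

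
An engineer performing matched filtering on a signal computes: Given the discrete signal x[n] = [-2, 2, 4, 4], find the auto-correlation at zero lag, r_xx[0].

The auto-correlation at zero lag r_xx[0] equals the signal energy.
r_xx[0] = sum of x[n]^2 = (-2)^2 + 2^2 + 4^2 + 4^2
= 4 + 4 + 16 + 16 = 40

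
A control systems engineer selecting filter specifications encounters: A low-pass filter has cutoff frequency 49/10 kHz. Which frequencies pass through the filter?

A low-pass filter passes all frequencies below the cutoff frequency 49/10 kHz and attenuates higher frequencies.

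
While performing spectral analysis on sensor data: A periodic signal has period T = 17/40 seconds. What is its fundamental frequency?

The fundamental frequency is the reciprocal of the period.
f = 1/T = 1/(17/40) = 40/17 Hz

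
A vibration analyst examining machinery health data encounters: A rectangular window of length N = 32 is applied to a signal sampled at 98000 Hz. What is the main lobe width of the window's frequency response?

For a rectangular window of length N,
the main lobe width in frequency is 2*f_s/N.
= 2*98000/32 = 6125 Hz
This determines the minimum frequency separation for resolving two sinusoids.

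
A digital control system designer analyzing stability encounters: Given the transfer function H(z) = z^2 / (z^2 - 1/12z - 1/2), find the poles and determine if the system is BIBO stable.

Poles are roots of the denominator: z^2 - 1/12z - 1/2 = 0.
Quadratic formula: z = [-(-1/12) +/- sqrt((-1/12)^2 - 4*(-1/2))] / 2
Discriminant = 1/144 + 2 = 289/144; sqrt = 17/12.
z = (1/12 +/- 17/12) / 2 => z = 3/4 or z = -2/3.
|p1| = 3/4, |p2| = 2/3.
For BIBO stability, all poles must lie inside the unit circle (|p| < 1).
System is STABLE since both |p| < 1.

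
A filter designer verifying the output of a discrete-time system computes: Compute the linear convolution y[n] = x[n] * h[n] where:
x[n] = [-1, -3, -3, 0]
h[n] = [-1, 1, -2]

y[n] = sum_k x[k]*h[n-k]. Output length = len(x) + len(h) - 1 = 4 + 3 - 1 = 6.
y[0] = -1*-1 = 1
y[1] = -3*-1 + -1*1 = 2
y[2] = -3*-1 + -3*1 + -1*-2 = 2
y[3] = 0*-1 + -3*1 + -3*-2 = 3
y[4] = 0*1 + -3*-2 = 6
y[5] = 0*-2 = 0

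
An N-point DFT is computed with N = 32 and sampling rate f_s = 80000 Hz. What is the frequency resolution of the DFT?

DFT frequency resolution = f_s / N
= 80000 / 32 = 2500 Hz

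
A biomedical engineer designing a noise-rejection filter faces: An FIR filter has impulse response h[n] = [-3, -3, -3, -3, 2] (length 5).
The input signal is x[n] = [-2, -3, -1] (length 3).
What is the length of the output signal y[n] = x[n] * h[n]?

For linear convolution, the output length is:
len(y) = len(x) + len(h) - 1 = 3 + 5 - 1 = 7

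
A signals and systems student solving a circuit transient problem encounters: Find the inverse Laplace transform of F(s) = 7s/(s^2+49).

Standard pair: s/(s^2+w^2) <-> cos(wt)*u(t)
With k=7, w=7: f(t) = 7*cos(7t)*u(t)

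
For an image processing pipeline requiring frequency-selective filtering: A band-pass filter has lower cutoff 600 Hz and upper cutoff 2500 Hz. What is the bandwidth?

Bandwidth = f_high - f_low
= 2500 Hz - 600 Hz = 1900 Hz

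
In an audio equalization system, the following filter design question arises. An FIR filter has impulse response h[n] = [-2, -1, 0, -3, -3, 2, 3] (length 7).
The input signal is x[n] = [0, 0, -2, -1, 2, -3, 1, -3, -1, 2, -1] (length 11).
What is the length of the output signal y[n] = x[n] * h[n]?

For linear convolution, the output length is:
len(y) = len(x) + len(h) - 1 = 11 + 7 - 1 = 17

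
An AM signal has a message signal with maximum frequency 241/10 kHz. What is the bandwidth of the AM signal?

In AM (double-sideband), the bandwidth is twice the message frequency.
BW = 2 * f_m = 2 * 241/10 kHz = 241/5 kHz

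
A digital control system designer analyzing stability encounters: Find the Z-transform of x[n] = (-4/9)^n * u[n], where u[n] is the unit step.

The Z-transform of a^n * u[n] is z/(z-a) for |z| > |a|.
Here a = -4/9, so X(z) = z/(z - (-4/9)) = 9z/(9z + 4)
ROC: |z| > 4/9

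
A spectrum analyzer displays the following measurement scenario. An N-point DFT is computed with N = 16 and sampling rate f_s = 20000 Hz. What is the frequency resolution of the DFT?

DFT frequency resolution = f_s / N
= 20000 / 16 = 1250 Hz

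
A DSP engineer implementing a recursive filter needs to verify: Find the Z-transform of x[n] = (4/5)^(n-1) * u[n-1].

Time-shifting property: if X(z) = Z{x[n]}, then Z{x[n-d]} = z^(-d) * X(z)
X(z) = z/(z - 4/5) for x[n] = (4/5)^n * u[n]
Z{x[n-1]} = z^(-1) * z/(z - 4/5) = 1/(z - 4/5)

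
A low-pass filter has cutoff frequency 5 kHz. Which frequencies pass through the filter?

A low-pass filter passes all frequencies below the cutoff frequency 5 kHz and attenuates higher frequencies.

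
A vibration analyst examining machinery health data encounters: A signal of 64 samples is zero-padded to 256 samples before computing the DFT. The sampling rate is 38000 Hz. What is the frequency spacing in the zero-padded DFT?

Original DFT: N = 64, resolution = f_s/N = 38000/64 = 2375/4 Hz
Zero-padded DFT: N = 256, resolution = f_s/N = 38000/256 = 2375/16 Hz
Zero-padding interpolates the spectrum (finer frequency grid)
but does NOT improve the true spectral resolution (ability to resolve close frequencies).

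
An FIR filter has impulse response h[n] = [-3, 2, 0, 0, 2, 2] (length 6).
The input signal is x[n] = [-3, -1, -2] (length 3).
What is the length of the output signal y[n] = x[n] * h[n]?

For linear convolution, the output length is:
len(y) = len(x) + len(h) - 1 = 3 + 6 - 1 = 8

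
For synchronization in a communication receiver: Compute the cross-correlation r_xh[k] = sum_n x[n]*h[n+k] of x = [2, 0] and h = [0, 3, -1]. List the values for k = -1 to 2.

Both sequences indexed from 0 and zero outside their support.
Lags with overlap: k = -1 to 2.
  r_xh[-1] = x[1]*h[0] = 0
  r_xh[0] = x[0]*h[0] + x[1]*h[1] = 0
  r_xh[1] = x[0]*h[1] + x[1]*h[2] = 6
  r_xh[2] = x[0]*h[2] = -2
r_xh = [0, 0, 6, -2] (for k = -1, ..., 2)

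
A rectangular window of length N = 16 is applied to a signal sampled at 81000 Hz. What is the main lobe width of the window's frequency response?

For a rectangular window of length N,
the main lobe width in frequency is 2*f_s/N.
= 2*81000/16 = 10125 Hz
This determines the minimum frequency separation for resolving two sinusoids.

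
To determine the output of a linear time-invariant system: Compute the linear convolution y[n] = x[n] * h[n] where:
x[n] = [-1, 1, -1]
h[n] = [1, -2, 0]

y[n] = sum_k x[k]*h[n-k]. Output length = len(x) + len(h) - 1 = 3 + 3 - 1 = 5.
y[0] = -1*1 = -1
y[1] = 1*1 + -1*-2 = 3
y[2] = -1*1 + 1*-2 + -1*0 = -3
y[3] = -1*-2 + 1*0 = 2
y[4] = -1*0 = 0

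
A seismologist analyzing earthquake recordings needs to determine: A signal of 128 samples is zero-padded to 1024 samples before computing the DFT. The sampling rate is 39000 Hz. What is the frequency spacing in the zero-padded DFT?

Original DFT: N = 128, resolution = f_s/N = 39000/128 = 4875/16 Hz
Zero-padded DFT: N = 1024, resolution = f_s/N = 39000/1024 = 4875/128 Hz
Zero-padding interpolates the spectrum (finer frequency grid)
but does NOT improve the true spectral resolution (ability to resolve close frequencies).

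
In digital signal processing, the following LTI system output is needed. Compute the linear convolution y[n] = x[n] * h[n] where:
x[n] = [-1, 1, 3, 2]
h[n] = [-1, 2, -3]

y[n] = sum_k x[k]*h[n-k]. Output length = len(x) + len(h) - 1 = 4 + 3 - 1 = 6.
y[0] = -1*-1 = 1
y[1] = 1*-1 + -1*2 = -3
y[2] = 3*-1 + 1*2 + -1*-3 = 2
y[3] = 2*-1 + 3*2 + 1*-3 = 1
y[4] = 2*2 + 3*-3 = -5
y[5] = 2*-3 = -6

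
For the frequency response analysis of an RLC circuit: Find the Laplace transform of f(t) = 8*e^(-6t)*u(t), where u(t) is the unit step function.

Standard Laplace transform pair:
e^(-at)*u(t) <-> 1/(s+a)
With a = 6: L{8*e^(-6t)*u(t)} = 8/(s+6), ROC: Re(s) > -6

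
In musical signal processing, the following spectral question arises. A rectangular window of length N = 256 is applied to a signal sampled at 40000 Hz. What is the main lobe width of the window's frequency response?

For a rectangular window of length N,
the main lobe width in frequency is 2*f_s/N.
= 2*40000/256 = 625/2 Hz
This determines the minimum frequency separation for resolving two sinusoids.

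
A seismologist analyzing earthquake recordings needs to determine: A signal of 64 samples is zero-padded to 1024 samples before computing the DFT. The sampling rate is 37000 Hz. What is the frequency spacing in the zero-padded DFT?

Original DFT: N = 64, resolution = f_s/N = 37000/64 = 4625/8 Hz
Zero-padded DFT: N = 1024, resolution = f_s/N = 37000/1024 = 4625/128 Hz
Zero-padding interpolates the spectrum (finer frequency grid)
but does NOT improve the true spectral resolution (ability to resolve close frequencies).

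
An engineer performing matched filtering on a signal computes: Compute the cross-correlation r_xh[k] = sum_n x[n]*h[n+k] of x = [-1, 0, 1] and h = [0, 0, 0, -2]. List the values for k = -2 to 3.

Both sequences indexed from 0 and zero outside their support.
Lags with overlap: k = -2 to 3.
  r_xh[-2] = x[2]*h[0] = 0
  r_xh[-1] = x[1]*h[0] + x[2]*h[1] = 0
  r_xh[0] = x[0]*h[0] + x[1]*h[1] + x[2]*h[2] = 0
  r_xh[1] = x[0]*h[1] + x[1]*h[2] + x[2]*h[3] = -2
  r_xh[2] = x[0]*h[2] + x[1]*h[3] = 0
  r_xh[3] = x[0]*h[3] = 2
r_xh = [0, 0, 0, -2, 0, 2] (for k = -2, ..., 3)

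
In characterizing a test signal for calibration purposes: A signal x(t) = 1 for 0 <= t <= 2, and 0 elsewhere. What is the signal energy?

Energy = integral of |x(t)|^2 dt over the signal duration
= 1^2 * 2 = 1 * 2 = 2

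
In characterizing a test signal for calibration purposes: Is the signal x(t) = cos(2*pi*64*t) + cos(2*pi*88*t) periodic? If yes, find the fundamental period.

f1 = 64 Hz, f2 = 88 Hz
Period T1 = 1/64, T2 = 1/88
Ratio T1/T2 = 88/64, which is rational.
The signal is periodic with fundamental period T = 1/GCD(64,88) = 1/8 s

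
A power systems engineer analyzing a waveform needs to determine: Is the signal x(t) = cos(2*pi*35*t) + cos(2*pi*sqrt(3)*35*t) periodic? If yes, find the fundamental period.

f1 = 35 Hz, f2 = 35*sqrt(3) Hz
Ratio f2/f1 = sqrt(3), which is irrational.
Since the frequency ratio is irrational, no common period exists.
The signal is not periodic.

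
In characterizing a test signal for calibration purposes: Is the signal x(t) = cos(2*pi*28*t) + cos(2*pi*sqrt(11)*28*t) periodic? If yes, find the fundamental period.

f1 = 28 Hz, f2 = 28*sqrt(11) Hz
Ratio f2/f1 = sqrt(11), which is irrational.
Since the frequency ratio is irrational, no common period exists.
The signal is not periodic.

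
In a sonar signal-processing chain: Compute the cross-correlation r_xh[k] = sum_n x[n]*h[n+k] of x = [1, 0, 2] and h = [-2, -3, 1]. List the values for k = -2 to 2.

Both sequences indexed from 0 and zero outside their support.
Lags with overlap: k = -2 to 2.
  r_xh[-2] = x[2]*h[0] = -4
  r_xh[-1] = x[1]*h[0] + x[2]*h[1] = -6
  r_xh[0] = x[0]*h[0] + x[1]*h[1] + x[2]*h[2] = 0
  r_xh[1] = x[0]*h[1] + x[1]*h[2] = -3
  r_xh[2] = x[0]*h[2] = 1
r_xh = [-4, -6, 0, -3, 1] (for k = -2, ..., 2)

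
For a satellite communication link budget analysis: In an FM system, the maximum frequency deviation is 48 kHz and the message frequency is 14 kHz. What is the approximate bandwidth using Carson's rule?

Carson's rule: BW = 2*(delta_f + f_m)
= 2*(48 + 14) kHz = 124 kHz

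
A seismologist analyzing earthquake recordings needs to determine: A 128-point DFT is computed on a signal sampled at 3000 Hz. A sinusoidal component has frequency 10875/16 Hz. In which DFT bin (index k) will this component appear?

DFT frequency resolution = f_s/N = 3000/128 = 375/16 Hz
Bin index k = f_signal / resolution = 10875/16 / 375/16 = 29
The signal frequency 10875/16 Hz falls in DFT bin k = 29.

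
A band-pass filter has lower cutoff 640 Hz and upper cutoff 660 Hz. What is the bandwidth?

Bandwidth = f_high - f_low
= 660 Hz - 640 Hz = 20 Hz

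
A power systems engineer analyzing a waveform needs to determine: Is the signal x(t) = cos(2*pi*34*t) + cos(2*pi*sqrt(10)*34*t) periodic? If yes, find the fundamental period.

f1 = 34 Hz, f2 = 34*sqrt(10) Hz
Ratio f2/f1 = sqrt(10), which is irrational.
Since the frequency ratio is irrational, no common period exists.
The signal is not periodic.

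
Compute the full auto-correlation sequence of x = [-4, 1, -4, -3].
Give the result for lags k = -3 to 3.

r_xx[k] = sum_m x[m]*x[m+k], indexed from 0, for k = -3 to 3:
  r_xx[-3] = x[3]*x[0] = 12
  r_xx[-2] = x[2]*x[0] + x[3]*x[1] = 13
  r_xx[-1] = x[1]*x[0] + x[2]*x[1] + x[3]*x[2] = 4
  r_xx[0] = x[0]*x[0] + x[1]*x[1] + x[2]*x[2] + x[3]*x[3] = 42
  r_xx[1] = x[0]*x[1] + x[1]*x[2] + x[2]*x[3] = 4
  r_xx[2] = x[0]*x[2] + x[1]*x[3] = 13
  r_xx[3] = x[0]*x[3] = 12
r_xx = [12, 13, 4, 42, 4, 13, 12]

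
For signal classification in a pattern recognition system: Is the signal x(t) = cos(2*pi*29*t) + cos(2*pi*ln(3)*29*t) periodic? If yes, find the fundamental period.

f1 = 29 Hz, f2 = 29*ln(3) Hz
Ratio f2/f1 = ln(3), which is irrational.
Since the frequency ratio is irrational, no common period exists.
The signal is not periodic.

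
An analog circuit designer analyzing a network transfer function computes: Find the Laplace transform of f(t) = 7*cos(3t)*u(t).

Standard pair: cos(wt)*u(t) <-> s/(s^2+w^2)
With w = 3: L{7*cos(3t)*u(t)} = 7s/(s^2+9)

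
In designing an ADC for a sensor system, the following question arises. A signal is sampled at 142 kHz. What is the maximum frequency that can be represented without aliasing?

The maximum frequency that can be represented without aliasing
is the Nyquist frequency: f_max = f_s / 2 = 142 kHz / 2 = 71 kHz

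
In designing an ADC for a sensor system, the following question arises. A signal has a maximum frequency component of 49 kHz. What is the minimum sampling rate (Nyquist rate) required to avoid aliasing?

By the Nyquist-Shannon sampling theorem,
the minimum sampling rate (Nyquist rate) must be at least 2 * f_max.
Nyquist rate = 2 * 49 kHz = 98 kHz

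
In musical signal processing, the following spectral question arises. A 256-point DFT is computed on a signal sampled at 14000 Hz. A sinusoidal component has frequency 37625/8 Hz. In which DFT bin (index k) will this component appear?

DFT frequency resolution = f_s/N = 14000/256 = 875/16 Hz
Bin index k = f_signal / resolution = 37625/8 / 875/16 = 86
The signal frequency 37625/8 Hz falls in DFT bin k = 86.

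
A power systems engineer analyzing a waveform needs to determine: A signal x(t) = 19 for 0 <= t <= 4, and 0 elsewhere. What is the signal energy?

Energy = integral of |x(t)|^2 dt over the signal duration
= 19^2 * 4 = 361 * 4 = 1444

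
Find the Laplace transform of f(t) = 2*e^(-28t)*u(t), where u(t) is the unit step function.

Standard Laplace transform pair:
e^(-at)*u(t) <-> 1/(s+a)
With a = 28: L{2*e^(-28t)*u(t)} = 2/(s+28), ROC: Re(s) > -28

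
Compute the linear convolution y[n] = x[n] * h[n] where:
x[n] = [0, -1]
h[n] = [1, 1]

y[n] = sum_k x[k]*h[n-k]. Output length = len(x) + len(h) - 1 = 2 + 2 - 1 = 3.
y[0] = 0*1 = 0
y[1] = -1*1 + 0*1 = -1
y[2] = -1*1 = -1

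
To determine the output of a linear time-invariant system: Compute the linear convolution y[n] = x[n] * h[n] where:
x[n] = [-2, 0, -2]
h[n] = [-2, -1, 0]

y[n] = sum_k x[k]*h[n-k]. Output length = len(x) + len(h) - 1 = 3 + 3 - 1 = 5.
y[0] = -2*-2 = 4
y[1] = 0*-2 + -2*-1 = 2
y[2] = -2*-2 + 0*-1 + -2*0 = 4
y[3] = -2*-1 + 0*0 = 2
y[4] = -2*0 = 0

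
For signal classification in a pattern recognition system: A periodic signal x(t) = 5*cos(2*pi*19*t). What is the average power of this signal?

Average power of A*cos(wt) is A^2/2.
P = 5^2 / 2 = 25/2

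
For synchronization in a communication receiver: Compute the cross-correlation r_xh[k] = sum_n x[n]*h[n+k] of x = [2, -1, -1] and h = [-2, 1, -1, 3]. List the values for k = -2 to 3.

Both sequences indexed from 0 and zero outside their support.
Lags with overlap: k = -2 to 3.
  r_xh[-2] = x[2]*h[0] = 2
  r_xh[-1] = x[1]*h[0] + x[2]*h[1] = 1
  r_xh[0] = x[0]*h[0] + x[1]*h[1] + x[2]*h[2] = -4
  r_xh[1] = x[0]*h[1] + x[1]*h[2] + x[2]*h[3] = 0
  r_xh[2] = x[0]*h[2] + x[1]*h[3] = -5
  r_xh[3] = x[0]*h[3] = 6
r_xh = [2, 1, -4, 0, -5, 6] (for k = -2, ..., 3)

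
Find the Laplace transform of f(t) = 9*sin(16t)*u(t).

Standard pair: sin(wt)*u(t) <-> w/(s^2+w^2)
With w = 16: L{9*sin(16t)*u(t)} = 144/(s^2+256)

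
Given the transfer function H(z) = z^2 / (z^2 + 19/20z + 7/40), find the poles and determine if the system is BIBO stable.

Poles are roots of the denominator: z^2 + 19/20z + 7/40 = 0.
Quadratic formula: z = [-(19/20) +/- sqrt((19/20)^2 - 4*(7/40))] / 2
Discriminant = 361/400 - 7/10 = 81/400; sqrt = 9/20.
z = (-19/20 +/- 9/20) / 2 => z = -1/4 or z = -7/10.
|p1| = 1/4, |p2| = 7/10.
For BIBO stability, all poles must lie inside the unit circle (|p| < 1).
System is STABLE since both |p| < 1.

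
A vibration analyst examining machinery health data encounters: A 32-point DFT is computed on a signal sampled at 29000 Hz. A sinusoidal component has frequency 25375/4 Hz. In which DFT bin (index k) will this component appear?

DFT frequency resolution = f_s/N = 29000/32 = 3625/4 Hz
Bin index k = f_signal / resolution = 25375/4 / 3625/4 = 7
The signal frequency 25375/4 Hz falls in DFT bin k = 7.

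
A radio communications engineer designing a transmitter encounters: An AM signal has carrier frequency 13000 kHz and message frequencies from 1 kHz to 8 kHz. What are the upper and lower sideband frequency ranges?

Upper sideband (USB) = fc + [fm_low, fm_high] = 13000 + [1, 8] = [13001, 13008] kHz
Lower sideband (LSB) = fc - [fm_high, fm_low] = 13000 - [8, 1] = [12992, 12999] kHz
Total occupied spectrum: 12992 kHz to 13008 kHz (plus carrier at 13000 kHz)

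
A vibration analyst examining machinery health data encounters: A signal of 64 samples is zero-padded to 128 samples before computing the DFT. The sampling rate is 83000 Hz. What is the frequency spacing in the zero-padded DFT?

Original DFT: N = 64, resolution = f_s/N = 83000/64 = 10375/8 Hz
Zero-padded DFT: N = 128, resolution = f_s/N = 83000/128 = 10375/16 Hz
Zero-padding interpolates the spectrum (finer frequency grid)
but does NOT improve the true spectral resolution (ability to resolve close frequencies).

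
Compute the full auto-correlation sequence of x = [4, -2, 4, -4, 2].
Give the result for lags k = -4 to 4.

r_xx[k] = sum_m x[m]*x[m+k], indexed from 0, for k = -4 to 4:
  r_xx[-4] = x[4]*x[0] = 8
  r_xx[-3] = x[3]*x[0] + x[4]*x[1] = -20
  r_xx[-2] = x[2]*x[0] + x[3]*x[1] + x[4]*x[2] = 32
  r_xx[-1] = x[1]*x[0] + x[2]*x[1] + x[3]*x[2] + x[4]*x[3] = -40
  r_xx[0] = x[0]*x[0] + x[1]*x[1] + x[2]*x[2] + x[3]*x[3] + x[4]*x[4] = 56
  r_xx[1] = x[0]*x[1] + x[1]*x[2] + x[2]*x[3] + x[3]*x[4] = -40
  r_xx[2] = x[0]*x[2] + x[1]*x[3] + x[2]*x[4] = 32
  r_xx[3] = x[0]*x[3] + x[1]*x[4] = -20
  r_xx[4] = x[0]*x[4] = 8
r_xx = [8, -20, 32, -40, 56, -40, 32, -20, 8]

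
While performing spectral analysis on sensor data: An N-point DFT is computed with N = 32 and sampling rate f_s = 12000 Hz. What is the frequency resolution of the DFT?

DFT frequency resolution = f_s / N
= 12000 / 32 = 375 Hz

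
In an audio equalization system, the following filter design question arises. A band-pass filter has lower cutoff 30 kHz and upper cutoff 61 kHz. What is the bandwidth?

Bandwidth = f_high - f_low
= 61 kHz - 30 kHz = 31 kHz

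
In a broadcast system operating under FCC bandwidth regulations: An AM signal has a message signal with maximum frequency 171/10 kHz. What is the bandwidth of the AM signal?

In AM (double-sideband), the bandwidth is twice the message frequency.
BW = 2 * f_m = 2 * 171/10 kHz = 171/5 kHz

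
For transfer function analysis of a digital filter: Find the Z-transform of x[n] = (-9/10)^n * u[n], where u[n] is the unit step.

The Z-transform of a^n * u[n] is z/(z-a) for |z| > |a|.
Here a = -9/10, so X(z) = z/(z - (-9/10)) = 10z/(10z + 9)
ROC: |z| > 9/10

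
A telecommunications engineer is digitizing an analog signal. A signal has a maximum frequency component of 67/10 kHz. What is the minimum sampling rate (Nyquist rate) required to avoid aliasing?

By the Nyquist-Shannon sampling theorem,
the minimum sampling rate (Nyquist rate) must be at least 2 * f_max.
Nyquist rate = 2 * 67/10 kHz = 67/5 kHz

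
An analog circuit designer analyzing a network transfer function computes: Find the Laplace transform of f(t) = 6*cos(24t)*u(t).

Standard pair: cos(wt)*u(t) <-> s/(s^2+w^2)
With w = 24: L{6*cos(24t)*u(t)} = 6s/(s^2+576)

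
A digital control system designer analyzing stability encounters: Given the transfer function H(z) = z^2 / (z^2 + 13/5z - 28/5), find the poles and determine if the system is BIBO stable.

Poles are roots of the denominator: z^2 + 13/5z - 28/5 = 0.
Quadratic formula: z = [-(13/5) +/- sqrt((13/5)^2 - 4*(-28/5))] / 2
Discriminant = 169/25 + 112/5 = 729/25; sqrt = 27/5.
z = (-13/5 +/- 27/5) / 2 => z = 7/5 or z = -4.
|p1| = 4, |p2| = 7/5.
For BIBO stability, all poles must lie inside the unit circle (|p| < 1).
System is UNSTABLE since at least one |p| >= 1.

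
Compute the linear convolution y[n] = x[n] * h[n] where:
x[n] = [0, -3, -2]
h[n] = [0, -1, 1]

y[n] = sum_k x[k]*h[n-k]. Output length = len(x) + len(h) - 1 = 3 + 3 - 1 = 5.
y[0] = 0*0 = 0
y[1] = -3*0 + 0*-1 = 0
y[2] = -2*0 + -3*-1 + 0*1 = 3
y[3] = -2*-1 + -3*1 = -1
y[4] = -2*1 = -2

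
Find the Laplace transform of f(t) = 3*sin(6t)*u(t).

Standard pair: sin(wt)*u(t) <-> w/(s^2+w^2)
With w = 6: L{3*sin(6t)*u(t)} = 18/(s^2+36)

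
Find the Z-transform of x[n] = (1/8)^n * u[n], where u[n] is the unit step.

The Z-transform of a^n * u[n] is z/(z-a) for |z| > |a|.
Here a = 1/8, so X(z) = z/(z - (1/8)) = 8z/(8z - 1)
ROC: |z| > 1/8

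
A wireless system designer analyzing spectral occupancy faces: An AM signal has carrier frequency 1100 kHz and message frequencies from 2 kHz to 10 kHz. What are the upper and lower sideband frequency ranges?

Upper sideband (USB) = fc + [fm_low, fm_high] = 1100 + [2, 10] = [1102, 1110] kHz
Lower sideband (LSB) = fc - [fm_high, fm_low] = 1100 - [10, 2] = [1090, 1098] kHz
Total occupied spectrum: 1090 kHz to 1110 kHz (plus carrier at 1100 kHz)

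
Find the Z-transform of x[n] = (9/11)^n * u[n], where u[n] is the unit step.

The Z-transform of a^n * u[n] is z/(z-a) for |z| > |a|.
Here a = 9/11, so X(z) = z/(z - (9/11)) = 11z/(11z - 9)
ROC: |z| > 9/11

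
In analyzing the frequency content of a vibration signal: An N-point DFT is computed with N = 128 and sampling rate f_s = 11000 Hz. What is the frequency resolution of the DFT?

DFT frequency resolution = f_s / N
= 11000 / 128 = 1375/16 Hz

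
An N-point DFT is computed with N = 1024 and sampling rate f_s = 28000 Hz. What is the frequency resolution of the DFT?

DFT frequency resolution = f_s / N
= 28000 / 1024 = 875/32 Hz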